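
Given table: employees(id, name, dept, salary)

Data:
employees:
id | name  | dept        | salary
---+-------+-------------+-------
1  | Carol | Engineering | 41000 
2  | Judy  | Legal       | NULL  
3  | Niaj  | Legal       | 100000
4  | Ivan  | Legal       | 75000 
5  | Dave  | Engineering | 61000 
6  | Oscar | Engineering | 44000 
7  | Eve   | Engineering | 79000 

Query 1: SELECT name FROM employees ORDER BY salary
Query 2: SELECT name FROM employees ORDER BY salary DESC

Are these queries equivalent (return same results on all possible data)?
No, not equivalent

Query 1 returns: [('Judy',), ('Carol',), ('Oscar',), ('Dave',), ('Ivan',), ('Eve',), ('Niaj',)]
Query 2 returns: [('Niaj',), ('Eve',), ('Ivan',), ('Dave',), ('Oscar',), ('Carol',), ('Judy',)]

Reason: ASC vs DESC gives opposite ordering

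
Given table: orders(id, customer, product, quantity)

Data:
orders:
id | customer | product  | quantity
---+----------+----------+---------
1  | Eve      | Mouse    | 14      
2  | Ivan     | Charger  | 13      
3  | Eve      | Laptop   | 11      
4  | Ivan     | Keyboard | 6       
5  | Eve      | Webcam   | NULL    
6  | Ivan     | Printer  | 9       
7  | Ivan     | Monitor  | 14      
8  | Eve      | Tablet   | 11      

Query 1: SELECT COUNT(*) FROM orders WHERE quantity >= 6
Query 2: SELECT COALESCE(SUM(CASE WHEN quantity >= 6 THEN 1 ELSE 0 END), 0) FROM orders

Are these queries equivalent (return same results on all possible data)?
Yes, equivalent

Both queries return: [(7,)]

Reason: COUNT with WHERE vs conditional SUM (COALESCE handles empty-table NULL)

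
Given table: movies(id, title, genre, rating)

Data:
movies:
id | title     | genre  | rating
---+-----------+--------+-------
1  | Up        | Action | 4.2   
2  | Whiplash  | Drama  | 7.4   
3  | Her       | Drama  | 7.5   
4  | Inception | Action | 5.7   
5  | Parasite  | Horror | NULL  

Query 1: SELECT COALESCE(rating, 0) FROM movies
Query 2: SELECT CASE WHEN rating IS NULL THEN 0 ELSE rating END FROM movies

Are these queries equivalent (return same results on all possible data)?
Yes, equivalent

Both queries return: [(0,), (4.2,), (5.7,), (7.4,), (7.5,)]

Reason: COALESCE vs CASE for NULL handling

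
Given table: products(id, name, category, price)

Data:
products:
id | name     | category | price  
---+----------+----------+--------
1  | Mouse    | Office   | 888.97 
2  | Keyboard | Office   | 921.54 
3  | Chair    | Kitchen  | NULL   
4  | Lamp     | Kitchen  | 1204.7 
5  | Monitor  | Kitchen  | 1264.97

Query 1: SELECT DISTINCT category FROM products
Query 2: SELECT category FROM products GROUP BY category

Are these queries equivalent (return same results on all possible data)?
Yes, equivalent

Both queries return: [('Kitchen',), ('Office',)]

Reason: Both get unique categorys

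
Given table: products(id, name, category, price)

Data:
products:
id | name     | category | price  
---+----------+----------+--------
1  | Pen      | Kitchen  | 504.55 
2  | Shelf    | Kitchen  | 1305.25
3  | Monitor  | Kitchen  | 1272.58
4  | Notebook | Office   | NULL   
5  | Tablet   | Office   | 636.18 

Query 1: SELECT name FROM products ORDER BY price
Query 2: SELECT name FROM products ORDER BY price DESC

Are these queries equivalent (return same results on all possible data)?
No, not equivalent

Query 1 returns: [('Notebook',), ('Pen',), ('Tablet',), ('Monitor',), ('Shelf',)]
Query 2 returns: [('Shelf',), ('Monitor',), ('Tablet',), ('Pen',), ('Notebook',)]

Reason: ASC vs DESC gives opposite ordering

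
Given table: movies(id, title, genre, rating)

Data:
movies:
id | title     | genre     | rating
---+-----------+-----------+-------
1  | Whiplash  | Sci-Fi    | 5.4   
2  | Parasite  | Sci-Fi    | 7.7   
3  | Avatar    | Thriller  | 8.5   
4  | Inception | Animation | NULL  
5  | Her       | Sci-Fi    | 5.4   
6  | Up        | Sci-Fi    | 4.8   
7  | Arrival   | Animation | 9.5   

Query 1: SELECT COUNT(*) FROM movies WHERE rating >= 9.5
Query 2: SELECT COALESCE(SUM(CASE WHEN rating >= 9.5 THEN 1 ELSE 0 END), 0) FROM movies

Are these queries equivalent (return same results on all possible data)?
Yes, equivalent

Both queries return: [(1,)]

Reason: COUNT with WHERE vs conditional SUM (COALESCE handles empty-table NULL)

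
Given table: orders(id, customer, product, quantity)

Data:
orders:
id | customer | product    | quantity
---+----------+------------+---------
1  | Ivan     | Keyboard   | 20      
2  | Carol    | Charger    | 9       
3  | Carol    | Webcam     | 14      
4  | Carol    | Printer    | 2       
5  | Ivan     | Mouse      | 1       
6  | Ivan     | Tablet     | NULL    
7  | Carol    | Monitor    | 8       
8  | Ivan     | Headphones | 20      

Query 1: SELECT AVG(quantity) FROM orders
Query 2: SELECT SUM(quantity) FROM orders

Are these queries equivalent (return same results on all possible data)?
No, not equivalent

Query 1 returns: [(10.571428571428571,)]
Query 2 returns: [(74,)]

Reason: AVG vs SUM give different aggregate values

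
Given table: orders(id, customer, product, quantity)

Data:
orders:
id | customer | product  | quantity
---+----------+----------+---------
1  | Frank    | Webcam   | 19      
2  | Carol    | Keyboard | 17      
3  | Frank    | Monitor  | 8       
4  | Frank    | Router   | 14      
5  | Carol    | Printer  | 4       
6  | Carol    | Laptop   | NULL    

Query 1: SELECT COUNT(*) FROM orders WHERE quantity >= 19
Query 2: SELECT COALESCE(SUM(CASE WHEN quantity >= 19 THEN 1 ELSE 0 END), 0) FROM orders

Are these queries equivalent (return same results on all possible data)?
Yes, equivalent

Both queries return: [(1,)]

Reason: COUNT with WHERE vs conditional SUM (COALESCE handles empty-table NULL)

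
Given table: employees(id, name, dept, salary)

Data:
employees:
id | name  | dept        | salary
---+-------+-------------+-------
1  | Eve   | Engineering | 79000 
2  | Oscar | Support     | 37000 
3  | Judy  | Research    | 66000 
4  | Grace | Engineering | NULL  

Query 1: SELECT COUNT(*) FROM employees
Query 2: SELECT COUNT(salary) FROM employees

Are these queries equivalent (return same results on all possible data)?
No, not equivalent

Query 1 returns: [(4,)]
Query 2 returns: [(3,)]

Reason: COUNT(*) includes NULLs, COUNT(column) excludes them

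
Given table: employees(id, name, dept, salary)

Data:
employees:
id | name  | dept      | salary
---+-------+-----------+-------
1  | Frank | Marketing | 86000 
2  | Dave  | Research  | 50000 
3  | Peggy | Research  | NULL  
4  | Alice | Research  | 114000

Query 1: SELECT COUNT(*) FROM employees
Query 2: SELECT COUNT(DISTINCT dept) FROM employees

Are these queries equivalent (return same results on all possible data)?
No, not equivalent

Query 1 returns: [(4,)]
Query 2 returns: [(2,)]

Reason: COUNT(*) counts rows, COUNT(DISTINCT dept) counts unique depts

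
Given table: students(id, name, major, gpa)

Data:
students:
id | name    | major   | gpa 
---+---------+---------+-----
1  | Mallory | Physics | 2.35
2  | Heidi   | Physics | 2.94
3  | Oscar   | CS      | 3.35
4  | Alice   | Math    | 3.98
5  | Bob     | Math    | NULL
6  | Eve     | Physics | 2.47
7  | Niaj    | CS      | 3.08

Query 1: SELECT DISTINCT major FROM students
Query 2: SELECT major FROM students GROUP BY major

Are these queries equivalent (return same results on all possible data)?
Yes, equivalent

Both queries return: [('CS',), ('Math',), ('Physics',)]

Reason: Both get unique majors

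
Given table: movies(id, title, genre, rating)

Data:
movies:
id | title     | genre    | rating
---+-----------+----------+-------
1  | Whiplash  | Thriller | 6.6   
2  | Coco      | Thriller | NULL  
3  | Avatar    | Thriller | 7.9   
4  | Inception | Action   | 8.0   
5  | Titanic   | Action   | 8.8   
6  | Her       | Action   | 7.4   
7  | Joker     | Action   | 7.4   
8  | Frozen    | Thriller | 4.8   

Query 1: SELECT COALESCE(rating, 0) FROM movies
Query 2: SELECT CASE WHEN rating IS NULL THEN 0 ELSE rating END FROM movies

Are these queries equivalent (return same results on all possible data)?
Yes, equivalent

Both queries return: [(0,), (4.8,), (6.6,), (7.4,), (7.4,), (7.9,), (8.0,), (8.8,)]

Reason: COALESCE vs CASE for NULL handling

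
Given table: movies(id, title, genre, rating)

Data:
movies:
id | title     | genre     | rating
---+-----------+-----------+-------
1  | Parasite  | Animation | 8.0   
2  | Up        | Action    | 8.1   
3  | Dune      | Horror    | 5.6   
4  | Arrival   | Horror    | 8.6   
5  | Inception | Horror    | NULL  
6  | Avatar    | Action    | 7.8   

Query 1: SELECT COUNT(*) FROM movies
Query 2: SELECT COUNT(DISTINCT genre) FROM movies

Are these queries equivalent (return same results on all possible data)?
No, not equivalent

Query 1 returns: [(6,)]
Query 2 returns: [(3,)]

Reason: COUNT(*) counts rows, COUNT(DISTINCT genre) counts unique genres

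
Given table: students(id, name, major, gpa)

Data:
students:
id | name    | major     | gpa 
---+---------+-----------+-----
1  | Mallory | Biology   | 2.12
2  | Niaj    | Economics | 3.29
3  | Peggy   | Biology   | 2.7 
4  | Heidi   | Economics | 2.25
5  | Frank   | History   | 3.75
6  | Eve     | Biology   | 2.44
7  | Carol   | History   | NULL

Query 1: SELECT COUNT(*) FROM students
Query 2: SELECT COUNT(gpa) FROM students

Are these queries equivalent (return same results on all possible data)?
No, not equivalent

Query 1 returns: [(7,)]
Query 2 returns: [(6,)]

Reason: COUNT(*) includes NULLs, COUNT(column) excludes them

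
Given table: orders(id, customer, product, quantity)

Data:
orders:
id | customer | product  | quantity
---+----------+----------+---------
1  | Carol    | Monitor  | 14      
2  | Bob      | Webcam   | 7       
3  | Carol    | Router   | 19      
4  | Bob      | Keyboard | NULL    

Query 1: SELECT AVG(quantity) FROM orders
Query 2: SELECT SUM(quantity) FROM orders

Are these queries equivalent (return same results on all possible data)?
No, not equivalent

Query 1 returns: [(13.333333333333334,)]
Query 2 returns: [(40,)]

Reason: AVG vs SUM give different aggregate values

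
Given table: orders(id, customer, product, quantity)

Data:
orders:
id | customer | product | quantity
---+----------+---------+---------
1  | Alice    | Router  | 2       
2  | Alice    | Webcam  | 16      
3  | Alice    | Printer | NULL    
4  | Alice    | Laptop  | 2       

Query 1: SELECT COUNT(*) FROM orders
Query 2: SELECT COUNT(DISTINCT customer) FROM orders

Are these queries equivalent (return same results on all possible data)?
No, not equivalent

Query 1 returns: [(4,)]
Query 2 returns: [(1,)]

Reason: COUNT(*) counts rows, COUNT(DISTINCT customer) counts unique customers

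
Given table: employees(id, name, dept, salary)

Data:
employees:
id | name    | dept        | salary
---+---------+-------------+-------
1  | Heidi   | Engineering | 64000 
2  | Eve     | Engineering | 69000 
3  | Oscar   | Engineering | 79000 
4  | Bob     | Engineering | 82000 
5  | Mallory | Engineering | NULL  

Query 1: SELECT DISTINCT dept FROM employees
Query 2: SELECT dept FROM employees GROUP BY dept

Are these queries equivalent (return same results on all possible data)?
Yes, equivalent

Both queries return: [('Engineering',)]

Reason: Both get unique depts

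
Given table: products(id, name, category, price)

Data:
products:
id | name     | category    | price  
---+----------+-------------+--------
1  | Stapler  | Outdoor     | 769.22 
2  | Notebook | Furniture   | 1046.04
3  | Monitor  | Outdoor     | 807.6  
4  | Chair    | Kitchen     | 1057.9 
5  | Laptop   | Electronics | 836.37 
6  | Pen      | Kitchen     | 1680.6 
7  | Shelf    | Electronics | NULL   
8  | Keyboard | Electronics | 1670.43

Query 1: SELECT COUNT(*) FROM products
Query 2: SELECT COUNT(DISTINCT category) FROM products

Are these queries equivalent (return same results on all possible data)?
No, not equivalent

Query 1 returns: [(8,)]
Query 2 returns: [(4,)]

Reason: COUNT(*) counts rows, COUNT(DISTINCT category) counts unique categorys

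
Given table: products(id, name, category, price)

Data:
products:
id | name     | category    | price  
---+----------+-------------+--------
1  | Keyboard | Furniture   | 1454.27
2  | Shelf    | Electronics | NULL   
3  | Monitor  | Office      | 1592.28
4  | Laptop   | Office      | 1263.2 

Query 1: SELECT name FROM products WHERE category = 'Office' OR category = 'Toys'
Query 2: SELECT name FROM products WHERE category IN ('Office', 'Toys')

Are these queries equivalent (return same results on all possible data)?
Yes, equivalent

Both queries return: [('Laptop',), ('Monitor',)]

Reason: OR vs IN are equivalent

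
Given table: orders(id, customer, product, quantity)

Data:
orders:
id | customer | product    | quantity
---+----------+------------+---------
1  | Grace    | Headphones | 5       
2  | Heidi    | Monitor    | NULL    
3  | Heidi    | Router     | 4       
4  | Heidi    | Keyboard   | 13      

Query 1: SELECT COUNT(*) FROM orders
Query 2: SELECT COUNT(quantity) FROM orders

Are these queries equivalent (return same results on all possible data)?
No, not equivalent

Query 1 returns: [(4,)]
Query 2 returns: [(3,)]

Reason: COUNT(*) includes NULLs, COUNT(column) excludes them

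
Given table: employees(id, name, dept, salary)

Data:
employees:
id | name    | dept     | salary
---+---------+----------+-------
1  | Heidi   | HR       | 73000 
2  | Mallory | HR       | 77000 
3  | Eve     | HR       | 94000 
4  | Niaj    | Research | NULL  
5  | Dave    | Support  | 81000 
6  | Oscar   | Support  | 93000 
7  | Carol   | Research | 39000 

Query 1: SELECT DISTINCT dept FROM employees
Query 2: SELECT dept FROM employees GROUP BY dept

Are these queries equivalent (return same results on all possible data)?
Yes, equivalent

Both queries return: [('HR',), ('Research',), ('Support',)]

Reason: Both get unique depts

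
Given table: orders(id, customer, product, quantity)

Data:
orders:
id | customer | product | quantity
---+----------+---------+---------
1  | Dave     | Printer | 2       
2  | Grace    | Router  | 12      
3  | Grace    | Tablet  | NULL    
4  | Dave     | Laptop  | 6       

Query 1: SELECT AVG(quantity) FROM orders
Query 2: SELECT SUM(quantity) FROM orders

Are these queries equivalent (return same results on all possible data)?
No, not equivalent

Query 1 returns: [(6.666666666666667,)]
Query 2 returns: [(20,)]

Reason: AVG vs SUM give different aggregate values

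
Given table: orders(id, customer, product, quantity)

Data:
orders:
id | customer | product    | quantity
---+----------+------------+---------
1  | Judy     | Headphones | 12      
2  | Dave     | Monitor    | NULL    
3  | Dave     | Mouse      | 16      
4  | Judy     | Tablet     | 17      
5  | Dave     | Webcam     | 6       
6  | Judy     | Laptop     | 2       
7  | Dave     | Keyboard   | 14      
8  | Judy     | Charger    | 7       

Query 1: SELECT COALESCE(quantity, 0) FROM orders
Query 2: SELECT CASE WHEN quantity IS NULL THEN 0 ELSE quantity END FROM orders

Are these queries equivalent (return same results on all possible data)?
Yes, equivalent

Both queries return: [(0,), (2,), (6,), (7,), (12,), (14,), (16,), (17,)]

Reason: COALESCE vs CASE for NULL handling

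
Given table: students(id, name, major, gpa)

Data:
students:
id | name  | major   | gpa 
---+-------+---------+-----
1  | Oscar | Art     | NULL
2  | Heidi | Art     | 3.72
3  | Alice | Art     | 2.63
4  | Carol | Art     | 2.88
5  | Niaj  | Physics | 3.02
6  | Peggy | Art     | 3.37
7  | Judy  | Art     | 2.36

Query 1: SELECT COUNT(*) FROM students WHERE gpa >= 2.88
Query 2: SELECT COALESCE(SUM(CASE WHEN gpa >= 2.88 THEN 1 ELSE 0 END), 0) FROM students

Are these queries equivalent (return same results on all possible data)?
Yes, equivalent

Both queries return: [(4,)]

Reason: COUNT with WHERE vs conditional SUM (COALESCE handles empty-table NULL)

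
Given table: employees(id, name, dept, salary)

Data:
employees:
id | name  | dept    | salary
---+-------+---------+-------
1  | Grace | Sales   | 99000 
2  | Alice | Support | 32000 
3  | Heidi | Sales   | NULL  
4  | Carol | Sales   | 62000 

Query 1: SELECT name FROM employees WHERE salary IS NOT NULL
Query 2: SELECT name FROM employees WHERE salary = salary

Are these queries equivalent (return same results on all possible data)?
Yes, equivalent

Both queries return: [('Alice',), ('Carol',), ('Grace',)]

Reason: IS NOT NULL vs self-equality (both exclude NULLs)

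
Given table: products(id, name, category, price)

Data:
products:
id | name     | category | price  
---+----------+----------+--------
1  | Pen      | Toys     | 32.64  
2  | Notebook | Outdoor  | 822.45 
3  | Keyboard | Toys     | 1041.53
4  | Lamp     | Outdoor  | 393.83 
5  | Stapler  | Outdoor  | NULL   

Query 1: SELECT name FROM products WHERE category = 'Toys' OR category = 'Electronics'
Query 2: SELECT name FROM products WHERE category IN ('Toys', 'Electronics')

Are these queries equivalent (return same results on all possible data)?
Yes, equivalent

Both queries return: [('Keyboard',), ('Pen',)]

Reason: OR vs IN are equivalent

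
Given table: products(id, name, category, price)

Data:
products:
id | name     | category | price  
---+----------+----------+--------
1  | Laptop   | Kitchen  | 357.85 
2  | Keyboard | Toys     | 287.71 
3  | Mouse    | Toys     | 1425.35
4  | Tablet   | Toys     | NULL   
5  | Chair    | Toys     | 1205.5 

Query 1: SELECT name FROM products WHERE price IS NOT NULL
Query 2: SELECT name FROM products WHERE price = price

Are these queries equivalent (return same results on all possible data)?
Yes, equivalent

Both queries return: [('Chair',), ('Keyboard',), ('Laptop',), ('Mouse',)]

Reason: IS NOT NULL vs self-equality (both exclude NULLs)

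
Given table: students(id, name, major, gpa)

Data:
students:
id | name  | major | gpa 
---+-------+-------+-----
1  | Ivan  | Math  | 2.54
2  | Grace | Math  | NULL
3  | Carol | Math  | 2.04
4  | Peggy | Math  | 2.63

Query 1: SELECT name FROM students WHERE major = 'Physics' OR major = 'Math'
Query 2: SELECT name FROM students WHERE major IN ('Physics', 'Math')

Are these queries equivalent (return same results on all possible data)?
Yes, equivalent

Both queries return: [('Carol',), ('Grace',), ('Ivan',), ('Peggy',)]

Reason: OR vs IN are equivalent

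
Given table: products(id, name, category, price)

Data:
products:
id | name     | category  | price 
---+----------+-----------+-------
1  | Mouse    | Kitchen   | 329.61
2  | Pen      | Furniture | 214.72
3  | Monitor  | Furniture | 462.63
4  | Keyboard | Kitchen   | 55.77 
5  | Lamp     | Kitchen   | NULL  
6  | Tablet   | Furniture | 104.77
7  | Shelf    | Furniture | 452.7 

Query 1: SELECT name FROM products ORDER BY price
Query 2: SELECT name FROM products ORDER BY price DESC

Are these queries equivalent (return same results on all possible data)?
No, not equivalent

Query 1 returns: [('Lamp',), ('Keyboard',), ('Tablet',), ('Pen',), ('Mouse',), ('Shelf',), ('Monitor',)]
Query 2 returns: [('Monitor',), ('Shelf',), ('Mouse',), ('Pen',), ('Tablet',), ('Keyboard',), ('Lamp',)]

Reason: ASC vs DESC gives opposite ordering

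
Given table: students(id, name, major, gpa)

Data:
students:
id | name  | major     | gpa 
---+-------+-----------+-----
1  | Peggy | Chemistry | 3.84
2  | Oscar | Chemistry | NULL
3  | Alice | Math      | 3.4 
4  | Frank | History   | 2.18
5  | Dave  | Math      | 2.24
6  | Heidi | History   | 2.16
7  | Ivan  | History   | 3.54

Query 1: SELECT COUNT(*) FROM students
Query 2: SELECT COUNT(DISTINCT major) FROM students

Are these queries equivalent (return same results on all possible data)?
No, not equivalent

Query 1 returns: [(7,)]
Query 2 returns: [(3,)]

Reason: COUNT(*) counts rows, COUNT(DISTINCT major) counts unique majors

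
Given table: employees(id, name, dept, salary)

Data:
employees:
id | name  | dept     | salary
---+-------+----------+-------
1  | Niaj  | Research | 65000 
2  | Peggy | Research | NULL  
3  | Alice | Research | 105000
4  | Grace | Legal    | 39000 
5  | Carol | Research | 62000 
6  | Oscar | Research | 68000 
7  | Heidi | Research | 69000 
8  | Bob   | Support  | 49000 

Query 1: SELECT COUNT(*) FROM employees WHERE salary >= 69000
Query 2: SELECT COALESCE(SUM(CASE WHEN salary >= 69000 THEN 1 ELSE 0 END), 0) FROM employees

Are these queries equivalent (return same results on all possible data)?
Yes, equivalent

Both queries return: [(2,)]

Reason: COUNT with WHERE vs conditional SUM (COALESCE handles empty-table NULL)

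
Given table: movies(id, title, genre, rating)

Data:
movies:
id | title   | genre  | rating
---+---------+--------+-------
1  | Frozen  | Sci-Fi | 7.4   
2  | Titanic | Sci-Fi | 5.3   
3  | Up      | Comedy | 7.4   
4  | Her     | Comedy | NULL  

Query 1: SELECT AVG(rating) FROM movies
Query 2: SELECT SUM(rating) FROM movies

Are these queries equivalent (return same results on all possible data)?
No, not equivalent

Query 1 returns: [(6.7,)]
Query 2 returns: [(20.1,)]

Reason: AVG vs SUM give different aggregate values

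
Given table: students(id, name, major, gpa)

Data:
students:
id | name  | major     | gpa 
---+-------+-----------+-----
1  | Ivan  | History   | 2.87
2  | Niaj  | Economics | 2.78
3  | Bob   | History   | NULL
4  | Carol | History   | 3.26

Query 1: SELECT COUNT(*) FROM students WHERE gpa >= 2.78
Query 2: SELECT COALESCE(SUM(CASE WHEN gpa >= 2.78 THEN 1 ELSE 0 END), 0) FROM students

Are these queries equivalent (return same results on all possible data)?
Yes, equivalent

Both queries return: [(3,)]

Reason: COUNT with WHERE vs conditional SUM (COALESCE handles empty-table NULL)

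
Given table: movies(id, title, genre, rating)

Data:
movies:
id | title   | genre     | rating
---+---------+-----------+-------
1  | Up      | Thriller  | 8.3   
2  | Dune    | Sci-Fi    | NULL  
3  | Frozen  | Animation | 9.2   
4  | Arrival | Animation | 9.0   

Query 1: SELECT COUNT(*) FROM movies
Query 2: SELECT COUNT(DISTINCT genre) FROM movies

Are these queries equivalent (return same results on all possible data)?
No, not equivalent

Query 1 returns: [(4,)]
Query 2 returns: [(3,)]

Reason: COUNT(*) counts rows, COUNT(DISTINCT genre) counts unique genres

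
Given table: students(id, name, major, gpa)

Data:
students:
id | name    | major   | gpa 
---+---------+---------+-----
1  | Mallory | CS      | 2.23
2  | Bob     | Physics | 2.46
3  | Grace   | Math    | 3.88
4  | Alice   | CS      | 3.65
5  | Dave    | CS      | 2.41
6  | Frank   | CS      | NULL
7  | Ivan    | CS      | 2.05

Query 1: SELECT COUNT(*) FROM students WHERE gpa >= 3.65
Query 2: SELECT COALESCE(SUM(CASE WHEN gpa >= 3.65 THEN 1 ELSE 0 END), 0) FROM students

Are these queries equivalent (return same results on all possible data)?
Yes, equivalent

Both queries return: [(2,)]

Reason: COUNT with WHERE vs conditional SUM (COALESCE handles empty-table NULL)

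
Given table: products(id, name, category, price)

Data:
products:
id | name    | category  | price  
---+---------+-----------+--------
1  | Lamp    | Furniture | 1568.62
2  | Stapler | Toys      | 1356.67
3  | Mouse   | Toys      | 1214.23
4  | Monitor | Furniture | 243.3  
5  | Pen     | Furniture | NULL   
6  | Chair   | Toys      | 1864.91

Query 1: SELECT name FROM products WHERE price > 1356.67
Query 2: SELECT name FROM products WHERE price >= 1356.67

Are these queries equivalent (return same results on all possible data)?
No, not equivalent

Query 1 returns: [('Lamp',), ('Chair',)]
Query 2 returns: [('Lamp',), ('Stapler',), ('Chair',)]

Reason: > vs >= gives different results when price = 1356.67 exists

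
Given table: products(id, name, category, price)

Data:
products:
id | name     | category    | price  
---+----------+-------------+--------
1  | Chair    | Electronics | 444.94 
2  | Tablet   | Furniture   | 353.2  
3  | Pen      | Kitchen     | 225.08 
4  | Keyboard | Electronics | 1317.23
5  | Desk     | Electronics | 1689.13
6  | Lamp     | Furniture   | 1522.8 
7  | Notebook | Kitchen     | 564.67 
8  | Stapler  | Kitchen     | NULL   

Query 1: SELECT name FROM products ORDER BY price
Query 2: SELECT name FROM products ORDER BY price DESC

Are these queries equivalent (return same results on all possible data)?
No, not equivalent

Query 1 returns: [('Stapler',), ('Pen',), ('Tablet',), ('Chair',), ('Notebook',), ('Keyboard',), ('Lamp',), ('Desk',)]
Query 2 returns: [('Desk',), ('Lamp',), ('Keyboard',), ('Notebook',), ('Chair',), ('Tablet',), ('Pen',), ('Stapler',)]

Reason: ASC vs DESC gives opposite ordering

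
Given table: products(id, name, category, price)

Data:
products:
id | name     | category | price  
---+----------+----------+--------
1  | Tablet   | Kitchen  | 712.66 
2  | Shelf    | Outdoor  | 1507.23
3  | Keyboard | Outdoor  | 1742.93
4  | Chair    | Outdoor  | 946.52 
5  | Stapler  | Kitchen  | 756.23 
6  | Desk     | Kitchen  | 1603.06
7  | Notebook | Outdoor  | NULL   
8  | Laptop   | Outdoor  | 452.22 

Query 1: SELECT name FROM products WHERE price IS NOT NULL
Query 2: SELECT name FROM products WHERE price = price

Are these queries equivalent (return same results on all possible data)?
Yes, equivalent

Both queries return: [('Chair',), ('Desk',), ('Keyboard',), ('Laptop',), ('Shelf',), ('Stapler',), ('Tablet',)]

Reason: IS NOT NULL vs self-equality (both exclude NULLs)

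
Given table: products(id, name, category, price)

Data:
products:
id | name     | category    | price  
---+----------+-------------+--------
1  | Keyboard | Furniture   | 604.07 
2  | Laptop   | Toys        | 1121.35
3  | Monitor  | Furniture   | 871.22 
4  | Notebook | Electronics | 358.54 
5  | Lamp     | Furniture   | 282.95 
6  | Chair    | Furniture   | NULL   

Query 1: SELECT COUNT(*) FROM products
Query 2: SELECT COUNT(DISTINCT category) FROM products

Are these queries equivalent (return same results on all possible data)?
No, not equivalent

Query 1 returns: [(6,)]
Query 2 returns: [(3,)]

Reason: COUNT(*) counts rows, COUNT(DISTINCT category) counts unique categorys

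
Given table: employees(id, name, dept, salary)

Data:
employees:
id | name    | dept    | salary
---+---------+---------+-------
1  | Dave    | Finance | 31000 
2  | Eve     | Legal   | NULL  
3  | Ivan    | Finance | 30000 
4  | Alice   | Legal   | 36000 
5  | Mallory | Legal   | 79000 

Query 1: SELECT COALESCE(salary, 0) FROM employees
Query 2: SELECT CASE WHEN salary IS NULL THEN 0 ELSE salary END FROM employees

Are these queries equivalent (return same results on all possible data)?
Yes, equivalent

Both queries return: [(0,), (30000,), (31000,), (36000,), (79000,)]

Reason: COALESCE vs CASE for NULL handling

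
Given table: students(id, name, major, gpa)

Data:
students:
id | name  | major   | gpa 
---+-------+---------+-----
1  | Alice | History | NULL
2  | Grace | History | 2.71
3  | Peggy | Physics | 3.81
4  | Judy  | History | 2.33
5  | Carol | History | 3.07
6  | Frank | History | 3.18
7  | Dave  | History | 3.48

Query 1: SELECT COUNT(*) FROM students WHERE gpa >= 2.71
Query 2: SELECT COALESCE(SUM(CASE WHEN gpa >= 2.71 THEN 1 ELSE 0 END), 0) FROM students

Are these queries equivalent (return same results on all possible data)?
Yes, equivalent

Both queries return: [(5,)]

Reason: COUNT with WHERE vs conditional SUM (COALESCE handles empty-table NULL)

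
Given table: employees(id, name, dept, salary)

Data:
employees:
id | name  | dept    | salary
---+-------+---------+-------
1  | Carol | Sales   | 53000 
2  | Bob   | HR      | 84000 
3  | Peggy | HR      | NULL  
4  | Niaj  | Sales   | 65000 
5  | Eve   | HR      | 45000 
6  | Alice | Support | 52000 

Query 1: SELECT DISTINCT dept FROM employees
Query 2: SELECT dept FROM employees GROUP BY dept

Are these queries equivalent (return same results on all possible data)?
Yes, equivalent

Both queries return: [('HR',), ('Sales',), ('Support',)]

Reason: Both get unique depts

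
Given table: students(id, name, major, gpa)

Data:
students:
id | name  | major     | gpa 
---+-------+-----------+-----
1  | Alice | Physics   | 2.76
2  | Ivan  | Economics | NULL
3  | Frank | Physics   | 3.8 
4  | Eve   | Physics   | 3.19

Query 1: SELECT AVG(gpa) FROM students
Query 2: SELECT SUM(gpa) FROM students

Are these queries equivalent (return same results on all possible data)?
No, not equivalent

Query 1 returns: [(3.25,)]
Query 2 returns: [(9.75,)]

Reason: AVG vs SUM give different aggregate values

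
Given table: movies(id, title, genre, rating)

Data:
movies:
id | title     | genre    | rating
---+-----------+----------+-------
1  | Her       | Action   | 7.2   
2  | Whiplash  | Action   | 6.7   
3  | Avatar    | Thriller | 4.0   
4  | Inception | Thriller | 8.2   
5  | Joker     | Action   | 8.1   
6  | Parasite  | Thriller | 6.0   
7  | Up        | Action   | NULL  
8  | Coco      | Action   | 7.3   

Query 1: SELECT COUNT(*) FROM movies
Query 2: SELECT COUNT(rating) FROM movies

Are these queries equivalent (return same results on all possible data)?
No, not equivalent

Query 1 returns: [(8,)]
Query 2 returns: [(7,)]

Reason: COUNT(*) includes NULLs, COUNT(column) excludes them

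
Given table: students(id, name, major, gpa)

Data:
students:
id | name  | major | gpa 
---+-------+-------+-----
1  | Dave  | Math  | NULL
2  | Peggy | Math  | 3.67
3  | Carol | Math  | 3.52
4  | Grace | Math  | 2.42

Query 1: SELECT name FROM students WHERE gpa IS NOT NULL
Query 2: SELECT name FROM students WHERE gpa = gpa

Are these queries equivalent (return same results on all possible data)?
Yes, equivalent

Both queries return: [('Carol',), ('Grace',), ('Peggy',)]

Reason: IS NOT NULL vs self-equality (both exclude NULLs)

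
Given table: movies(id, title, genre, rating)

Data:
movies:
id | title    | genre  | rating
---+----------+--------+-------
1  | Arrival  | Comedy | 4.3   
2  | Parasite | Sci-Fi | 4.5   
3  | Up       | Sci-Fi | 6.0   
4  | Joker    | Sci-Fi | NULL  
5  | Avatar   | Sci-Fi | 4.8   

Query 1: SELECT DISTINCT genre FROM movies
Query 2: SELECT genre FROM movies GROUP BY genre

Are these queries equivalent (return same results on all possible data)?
Yes, equivalent

Both queries return: [('Comedy',), ('Sci-Fi',)]

Reason: Both get unique genres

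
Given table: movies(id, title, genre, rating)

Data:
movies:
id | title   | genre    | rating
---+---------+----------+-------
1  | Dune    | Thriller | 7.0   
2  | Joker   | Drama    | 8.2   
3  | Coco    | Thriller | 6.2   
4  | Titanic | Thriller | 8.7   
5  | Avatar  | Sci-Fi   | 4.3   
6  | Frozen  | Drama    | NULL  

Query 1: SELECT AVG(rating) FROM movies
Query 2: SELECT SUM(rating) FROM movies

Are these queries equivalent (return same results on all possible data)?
No, not equivalent

Query 1 returns: [(6.88,)]
Query 2 returns: [(34.4,)]

Reason: AVG vs SUM give different aggregate values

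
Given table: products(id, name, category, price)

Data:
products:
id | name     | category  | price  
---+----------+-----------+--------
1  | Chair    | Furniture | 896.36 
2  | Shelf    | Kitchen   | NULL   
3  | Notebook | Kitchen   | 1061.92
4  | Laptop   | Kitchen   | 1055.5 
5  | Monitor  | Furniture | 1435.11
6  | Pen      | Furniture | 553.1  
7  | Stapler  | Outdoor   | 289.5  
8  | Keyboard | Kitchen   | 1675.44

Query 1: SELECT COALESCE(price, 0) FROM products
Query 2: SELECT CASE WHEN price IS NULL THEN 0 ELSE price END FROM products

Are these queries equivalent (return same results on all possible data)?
Yes, equivalent

Both queries return: [(0,), (289.5,), (553.1,), (896.36,), (1055.5,), (1061.92,), (1435.11,), (1675.44,)]

Reason: COALESCE vs CASE for NULL handling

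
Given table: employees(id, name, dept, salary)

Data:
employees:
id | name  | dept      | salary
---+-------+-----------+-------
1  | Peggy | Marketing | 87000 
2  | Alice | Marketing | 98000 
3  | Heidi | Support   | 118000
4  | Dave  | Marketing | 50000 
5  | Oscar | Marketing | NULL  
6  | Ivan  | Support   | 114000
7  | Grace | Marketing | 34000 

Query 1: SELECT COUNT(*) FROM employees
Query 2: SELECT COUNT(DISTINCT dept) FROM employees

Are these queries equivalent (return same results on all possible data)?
No, not equivalent

Query 1 returns: [(7,)]
Query 2 returns: [(2,)]

Reason: COUNT(*) counts rows, COUNT(DISTINCT dept) counts unique depts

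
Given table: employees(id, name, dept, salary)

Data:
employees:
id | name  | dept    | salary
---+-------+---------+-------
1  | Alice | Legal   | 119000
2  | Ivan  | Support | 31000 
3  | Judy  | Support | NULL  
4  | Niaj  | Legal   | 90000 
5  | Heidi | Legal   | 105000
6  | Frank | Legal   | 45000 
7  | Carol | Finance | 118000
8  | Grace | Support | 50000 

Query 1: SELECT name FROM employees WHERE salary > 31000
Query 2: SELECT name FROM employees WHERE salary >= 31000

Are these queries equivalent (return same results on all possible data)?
No, not equivalent

Query 1 returns: [('Alice',), ('Niaj',), ('Heidi',), ('Frank',), ('Carol',), ('Grace',)]
Query 2 returns: [('Alice',), ('Ivan',), ('Niaj',), ('Heidi',), ('Frank',), ('Carol',), ('Grace',)]

Reason: > vs >= gives different results when salary = 31000 exists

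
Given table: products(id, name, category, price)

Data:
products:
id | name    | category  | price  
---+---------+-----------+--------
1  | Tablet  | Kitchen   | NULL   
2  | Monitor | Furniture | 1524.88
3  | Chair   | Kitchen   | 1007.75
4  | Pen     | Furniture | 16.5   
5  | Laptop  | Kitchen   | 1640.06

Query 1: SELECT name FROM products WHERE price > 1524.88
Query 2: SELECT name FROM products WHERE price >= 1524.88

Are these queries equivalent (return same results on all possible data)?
No, not equivalent

Query 1 returns: [('Laptop',)]
Query 2 returns: [('Monitor',), ('Laptop',)]

Reason: > vs >= gives different results when price = 1524.88 exists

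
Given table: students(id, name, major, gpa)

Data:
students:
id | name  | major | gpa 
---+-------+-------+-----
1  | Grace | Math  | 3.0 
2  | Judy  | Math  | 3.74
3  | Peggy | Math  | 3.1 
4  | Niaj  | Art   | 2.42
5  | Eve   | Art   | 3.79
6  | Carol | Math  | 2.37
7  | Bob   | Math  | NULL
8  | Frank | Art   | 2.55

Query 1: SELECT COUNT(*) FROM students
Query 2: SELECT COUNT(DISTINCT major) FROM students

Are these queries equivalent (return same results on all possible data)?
No, not equivalent

Query 1 returns: [(8,)]
Query 2 returns: [(2,)]

Reason: COUNT(*) counts rows, COUNT(DISTINCT major) counts unique majors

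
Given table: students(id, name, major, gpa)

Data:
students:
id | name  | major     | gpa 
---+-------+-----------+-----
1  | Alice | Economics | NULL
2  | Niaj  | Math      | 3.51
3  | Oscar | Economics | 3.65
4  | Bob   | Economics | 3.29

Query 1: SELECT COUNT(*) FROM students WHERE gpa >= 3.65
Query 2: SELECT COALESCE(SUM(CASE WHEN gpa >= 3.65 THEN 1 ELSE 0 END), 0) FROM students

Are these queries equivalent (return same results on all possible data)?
Yes, equivalent

Both queries return: [(1,)]

Reason: COUNT with WHERE vs conditional SUM (COALESCE handles empty-table NULL)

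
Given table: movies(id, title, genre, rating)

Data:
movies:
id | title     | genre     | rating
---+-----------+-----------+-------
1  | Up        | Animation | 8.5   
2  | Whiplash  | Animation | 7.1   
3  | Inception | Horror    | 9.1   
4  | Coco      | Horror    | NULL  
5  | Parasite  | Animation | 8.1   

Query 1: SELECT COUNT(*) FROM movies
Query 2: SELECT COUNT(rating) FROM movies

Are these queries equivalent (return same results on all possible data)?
No, not equivalent

Query 1 returns: [(5,)]
Query 2 returns: [(4,)]

Reason: COUNT(*) includes NULLs, COUNT(column) excludes them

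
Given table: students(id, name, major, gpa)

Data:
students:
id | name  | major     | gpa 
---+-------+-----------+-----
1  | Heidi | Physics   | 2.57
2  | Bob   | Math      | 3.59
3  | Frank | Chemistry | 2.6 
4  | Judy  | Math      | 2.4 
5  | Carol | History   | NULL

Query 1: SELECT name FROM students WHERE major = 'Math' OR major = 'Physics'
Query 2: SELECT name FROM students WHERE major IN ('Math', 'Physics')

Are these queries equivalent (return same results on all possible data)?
Yes, equivalent

Both queries return: [('Bob',), ('Heidi',), ('Judy',)]

Reason: OR vs IN are equivalent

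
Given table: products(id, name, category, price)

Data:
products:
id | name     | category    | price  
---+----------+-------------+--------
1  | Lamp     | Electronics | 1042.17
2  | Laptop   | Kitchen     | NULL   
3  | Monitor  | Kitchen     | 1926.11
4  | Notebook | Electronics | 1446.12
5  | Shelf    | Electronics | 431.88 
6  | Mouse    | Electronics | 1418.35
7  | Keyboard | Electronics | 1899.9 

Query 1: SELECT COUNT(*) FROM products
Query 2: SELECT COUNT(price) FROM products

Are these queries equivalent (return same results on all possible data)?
No, not equivalent

Query 1 returns: [(7,)]
Query 2 returns: [(6,)]

Reason: COUNT(*) includes NULLs, COUNT(column) excludes them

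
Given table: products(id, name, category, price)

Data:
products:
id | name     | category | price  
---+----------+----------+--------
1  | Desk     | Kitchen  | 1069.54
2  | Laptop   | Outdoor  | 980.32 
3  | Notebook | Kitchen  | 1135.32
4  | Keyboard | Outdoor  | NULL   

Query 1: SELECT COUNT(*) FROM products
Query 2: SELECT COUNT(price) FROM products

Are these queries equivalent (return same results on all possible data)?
No, not equivalent

Query 1 returns: [(4,)]
Query 2 returns: [(3,)]

Reason: COUNT(*) includes NULLs, COUNT(column) excludes them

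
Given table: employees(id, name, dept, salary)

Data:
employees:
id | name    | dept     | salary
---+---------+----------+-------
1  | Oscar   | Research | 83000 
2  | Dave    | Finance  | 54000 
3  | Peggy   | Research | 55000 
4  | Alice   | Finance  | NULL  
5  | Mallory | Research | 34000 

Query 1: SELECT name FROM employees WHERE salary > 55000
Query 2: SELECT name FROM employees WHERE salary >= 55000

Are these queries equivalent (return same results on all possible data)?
No, not equivalent

Query 1 returns: [('Oscar',)]
Query 2 returns: [('Oscar',), ('Peggy',)]

Reason: > vs >= gives different results when salary = 55000 exists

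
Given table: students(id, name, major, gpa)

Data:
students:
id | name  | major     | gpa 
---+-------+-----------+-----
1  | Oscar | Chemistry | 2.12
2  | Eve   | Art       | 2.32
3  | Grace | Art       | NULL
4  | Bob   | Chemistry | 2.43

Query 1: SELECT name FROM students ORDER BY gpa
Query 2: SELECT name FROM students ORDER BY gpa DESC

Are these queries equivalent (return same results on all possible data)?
No, not equivalent

Query 1 returns: [('Grace',), ('Oscar',), ('Eve',), ('Bob',)]
Query 2 returns: [('Bob',), ('Eve',), ('Oscar',), ('Grace',)]

Reason: ASC vs DESC gives opposite ordering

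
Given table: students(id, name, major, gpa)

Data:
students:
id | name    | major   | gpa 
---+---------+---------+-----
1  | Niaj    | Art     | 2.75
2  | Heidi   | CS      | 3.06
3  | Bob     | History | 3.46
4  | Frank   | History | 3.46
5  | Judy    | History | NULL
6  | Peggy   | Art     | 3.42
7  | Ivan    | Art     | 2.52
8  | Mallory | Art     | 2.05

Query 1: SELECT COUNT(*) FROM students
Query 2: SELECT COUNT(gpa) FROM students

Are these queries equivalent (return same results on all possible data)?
No, not equivalent

Query 1 returns: [(8,)]
Query 2 returns: [(7,)]

Reason: COUNT(*) includes NULLs, COUNT(column) excludes them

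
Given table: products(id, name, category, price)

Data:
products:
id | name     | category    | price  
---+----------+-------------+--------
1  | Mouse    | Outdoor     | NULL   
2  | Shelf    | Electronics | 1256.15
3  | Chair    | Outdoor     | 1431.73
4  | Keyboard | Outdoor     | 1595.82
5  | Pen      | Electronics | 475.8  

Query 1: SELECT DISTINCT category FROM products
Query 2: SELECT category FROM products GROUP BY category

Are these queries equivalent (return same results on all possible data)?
Yes, equivalent

Both queries return: [('Electronics',), ('Outdoor',)]

Reason: Both get unique categorys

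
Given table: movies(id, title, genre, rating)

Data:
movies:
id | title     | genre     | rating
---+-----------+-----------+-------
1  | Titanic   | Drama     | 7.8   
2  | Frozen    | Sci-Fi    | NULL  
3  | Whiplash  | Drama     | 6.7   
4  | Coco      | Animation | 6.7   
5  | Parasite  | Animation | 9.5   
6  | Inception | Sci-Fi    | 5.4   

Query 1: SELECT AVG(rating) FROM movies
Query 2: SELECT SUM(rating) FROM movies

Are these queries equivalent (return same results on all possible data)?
No, not equivalent

Query 1 returns: [(7.220000000000001,)]
Query 2 returns: [(36.1,)]

Reason: AVG vs SUM give different aggregate values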